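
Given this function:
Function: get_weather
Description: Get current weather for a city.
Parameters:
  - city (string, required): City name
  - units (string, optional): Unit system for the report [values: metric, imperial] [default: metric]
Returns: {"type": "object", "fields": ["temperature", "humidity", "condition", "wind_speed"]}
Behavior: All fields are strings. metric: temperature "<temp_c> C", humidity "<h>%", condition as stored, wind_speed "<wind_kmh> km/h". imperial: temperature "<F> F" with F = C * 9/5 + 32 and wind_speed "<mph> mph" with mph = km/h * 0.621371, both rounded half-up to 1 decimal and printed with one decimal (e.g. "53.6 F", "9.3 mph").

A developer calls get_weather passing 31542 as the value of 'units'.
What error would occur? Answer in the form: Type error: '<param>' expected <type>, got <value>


Spec: 'units' is declared as string; 31542 is an integer.
Type error: 'units' expected string, got 31542


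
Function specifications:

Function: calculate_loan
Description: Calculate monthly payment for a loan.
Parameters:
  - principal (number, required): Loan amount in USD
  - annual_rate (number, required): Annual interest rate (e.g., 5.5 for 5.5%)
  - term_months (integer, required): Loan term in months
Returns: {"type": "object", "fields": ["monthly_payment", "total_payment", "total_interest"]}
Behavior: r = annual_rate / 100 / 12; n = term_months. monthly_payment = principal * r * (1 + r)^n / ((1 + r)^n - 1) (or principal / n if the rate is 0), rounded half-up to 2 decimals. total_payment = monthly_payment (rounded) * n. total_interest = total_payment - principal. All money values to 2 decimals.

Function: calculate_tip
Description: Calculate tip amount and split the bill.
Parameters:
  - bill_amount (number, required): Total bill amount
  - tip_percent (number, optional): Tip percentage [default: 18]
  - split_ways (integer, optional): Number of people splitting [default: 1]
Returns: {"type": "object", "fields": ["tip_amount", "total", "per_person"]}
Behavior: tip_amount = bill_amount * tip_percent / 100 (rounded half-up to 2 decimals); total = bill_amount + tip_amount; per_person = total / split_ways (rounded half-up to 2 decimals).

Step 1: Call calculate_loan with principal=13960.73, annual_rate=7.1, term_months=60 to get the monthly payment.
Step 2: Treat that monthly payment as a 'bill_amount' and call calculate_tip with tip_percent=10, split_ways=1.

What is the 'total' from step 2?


Step 1: calculate_loan(principal=13960.73, annual_rate=7.1, term_months=60)
  r = 7.1 / 100 / 12 = 0.005916666667 (keep full precision)
  (1 + r)^60 = 1.42468953
  monthly_payment = 13960.73 * 0.005916666667 * 1.42468953 / (1.42468953 - 1) = 277.098331 -> 277.10
  total_payment = 277.10 * 60 = 16626.00
  total_interest = 16626.00 - 13960.73 = 2665.27
  -> monthly_payment = 277.10
Step 2: calculate_tip(bill_amount=277.1, tip_percent=10, split_ways=1)
  tip_amount = 277.1 * 10/100 = 27.71 -> 27.71
  total = 277.1 + 27.71 = 304.81
  per_person = 304.81 / 1 = 304.81 -> 304.81
  -> total = 304.81
$304.81


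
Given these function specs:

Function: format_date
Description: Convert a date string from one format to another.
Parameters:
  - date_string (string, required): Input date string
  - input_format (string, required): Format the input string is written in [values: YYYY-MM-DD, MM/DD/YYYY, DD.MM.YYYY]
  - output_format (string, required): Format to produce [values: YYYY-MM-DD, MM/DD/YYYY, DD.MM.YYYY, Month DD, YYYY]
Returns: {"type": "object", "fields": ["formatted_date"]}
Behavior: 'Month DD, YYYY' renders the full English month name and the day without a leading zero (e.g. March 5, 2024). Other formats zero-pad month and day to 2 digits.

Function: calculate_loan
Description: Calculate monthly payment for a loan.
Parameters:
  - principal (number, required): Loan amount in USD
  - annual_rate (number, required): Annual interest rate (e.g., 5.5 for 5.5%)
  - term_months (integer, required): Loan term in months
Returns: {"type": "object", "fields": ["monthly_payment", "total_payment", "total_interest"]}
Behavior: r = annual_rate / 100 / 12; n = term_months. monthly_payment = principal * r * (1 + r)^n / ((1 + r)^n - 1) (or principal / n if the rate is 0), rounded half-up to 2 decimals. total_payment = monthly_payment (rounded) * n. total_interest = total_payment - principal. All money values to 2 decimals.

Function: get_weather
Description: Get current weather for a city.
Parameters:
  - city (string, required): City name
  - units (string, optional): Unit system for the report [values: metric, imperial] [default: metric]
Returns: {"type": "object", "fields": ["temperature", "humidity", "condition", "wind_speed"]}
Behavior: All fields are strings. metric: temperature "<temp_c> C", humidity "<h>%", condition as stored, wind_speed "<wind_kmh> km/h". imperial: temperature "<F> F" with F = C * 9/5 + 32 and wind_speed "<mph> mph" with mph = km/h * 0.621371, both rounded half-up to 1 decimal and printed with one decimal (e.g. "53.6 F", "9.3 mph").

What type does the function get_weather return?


The get_weather spec declares Returns: {"type": "object", "fields": ["temperature", "humidity", "condition", "wind_speed"]}
Type:
object


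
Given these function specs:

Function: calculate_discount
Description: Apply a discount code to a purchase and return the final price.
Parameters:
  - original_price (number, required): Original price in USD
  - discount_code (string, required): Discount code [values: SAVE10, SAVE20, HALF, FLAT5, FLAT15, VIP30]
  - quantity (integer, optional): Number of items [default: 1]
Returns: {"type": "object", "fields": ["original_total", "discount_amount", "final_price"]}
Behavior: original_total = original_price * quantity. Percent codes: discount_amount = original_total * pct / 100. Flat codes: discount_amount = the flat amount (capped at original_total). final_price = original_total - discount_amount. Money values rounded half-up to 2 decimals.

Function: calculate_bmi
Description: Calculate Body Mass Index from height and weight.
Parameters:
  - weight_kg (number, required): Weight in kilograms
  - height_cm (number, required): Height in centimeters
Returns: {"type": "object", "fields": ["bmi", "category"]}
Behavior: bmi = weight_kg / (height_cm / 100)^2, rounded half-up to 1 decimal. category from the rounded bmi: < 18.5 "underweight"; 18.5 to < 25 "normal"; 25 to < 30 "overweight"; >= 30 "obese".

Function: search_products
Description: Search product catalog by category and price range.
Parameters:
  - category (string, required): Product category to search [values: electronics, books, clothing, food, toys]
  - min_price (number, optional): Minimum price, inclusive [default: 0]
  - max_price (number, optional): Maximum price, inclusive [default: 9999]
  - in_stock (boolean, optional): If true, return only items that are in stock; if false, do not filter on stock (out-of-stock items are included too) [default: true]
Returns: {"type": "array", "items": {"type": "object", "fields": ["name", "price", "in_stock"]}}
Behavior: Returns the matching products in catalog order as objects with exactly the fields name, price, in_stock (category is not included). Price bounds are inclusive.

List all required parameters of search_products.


Parameters of search_products and their required/optional flag:
  category: required
  min_price: optional
  max_price: optional
  in_stock: optional
category


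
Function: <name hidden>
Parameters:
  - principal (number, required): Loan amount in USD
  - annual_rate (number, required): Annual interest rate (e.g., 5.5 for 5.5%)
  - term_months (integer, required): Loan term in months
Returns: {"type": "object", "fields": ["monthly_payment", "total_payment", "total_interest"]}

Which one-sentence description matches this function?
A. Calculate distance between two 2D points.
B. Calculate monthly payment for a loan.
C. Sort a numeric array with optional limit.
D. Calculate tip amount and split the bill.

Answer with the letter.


Parameters principal, annual_rate, term_months and return ["monthly_payment", "total_payment", "total_interest"] fit: Calculate monthly payment for a loan.
B


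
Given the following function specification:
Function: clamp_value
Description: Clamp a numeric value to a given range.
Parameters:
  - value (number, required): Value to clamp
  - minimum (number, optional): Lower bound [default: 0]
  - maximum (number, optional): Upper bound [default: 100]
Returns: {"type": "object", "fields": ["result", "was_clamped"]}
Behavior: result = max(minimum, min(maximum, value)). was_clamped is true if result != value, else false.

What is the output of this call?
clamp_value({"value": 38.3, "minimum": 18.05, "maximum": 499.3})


result = max(18.05, min(499.3, 38.3)) = max(18.05, 38.3) = 38.3
was_clamped = (38.3 != 38.3) = false
Output:
{"result": 38.3, "was_clamped": false}


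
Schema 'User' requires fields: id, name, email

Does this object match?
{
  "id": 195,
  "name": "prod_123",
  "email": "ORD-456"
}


Checking required fields... All present.
Valid - all required fields present


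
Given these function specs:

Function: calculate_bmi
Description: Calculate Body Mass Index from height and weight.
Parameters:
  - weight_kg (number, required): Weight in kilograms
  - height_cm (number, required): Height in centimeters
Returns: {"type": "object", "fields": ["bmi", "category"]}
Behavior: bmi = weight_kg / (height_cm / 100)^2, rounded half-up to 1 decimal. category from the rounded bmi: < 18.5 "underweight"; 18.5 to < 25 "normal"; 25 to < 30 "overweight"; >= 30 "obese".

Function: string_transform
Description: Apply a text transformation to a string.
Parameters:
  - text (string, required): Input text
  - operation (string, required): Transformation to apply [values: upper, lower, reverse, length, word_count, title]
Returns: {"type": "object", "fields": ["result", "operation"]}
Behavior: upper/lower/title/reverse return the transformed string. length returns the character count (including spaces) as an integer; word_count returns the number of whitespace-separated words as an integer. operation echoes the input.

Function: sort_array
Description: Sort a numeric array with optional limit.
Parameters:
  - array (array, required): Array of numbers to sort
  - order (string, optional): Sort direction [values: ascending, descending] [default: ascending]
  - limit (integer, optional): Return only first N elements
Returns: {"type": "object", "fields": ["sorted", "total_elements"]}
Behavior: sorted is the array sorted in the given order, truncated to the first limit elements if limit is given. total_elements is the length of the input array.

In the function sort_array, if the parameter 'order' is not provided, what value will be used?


The sort_array spec declares:
  - order (string, optional): Sort direction [values: ascending, descending] [default: ascending]
Default:
ascending


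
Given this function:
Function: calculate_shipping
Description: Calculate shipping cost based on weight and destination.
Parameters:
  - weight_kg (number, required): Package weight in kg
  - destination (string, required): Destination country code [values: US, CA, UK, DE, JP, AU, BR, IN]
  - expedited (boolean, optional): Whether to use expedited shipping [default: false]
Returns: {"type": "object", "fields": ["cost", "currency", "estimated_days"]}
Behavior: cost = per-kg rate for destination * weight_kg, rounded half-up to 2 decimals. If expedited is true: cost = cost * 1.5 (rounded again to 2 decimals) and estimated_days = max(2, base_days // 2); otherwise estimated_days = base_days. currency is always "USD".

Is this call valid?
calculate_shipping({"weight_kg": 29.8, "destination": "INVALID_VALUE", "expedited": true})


Checking parameter values...
Parameter 'destination' has value 'INVALID_VALUE' not in allowed: US, CA, UK, DE, JP, AU, BR, IN
Invalid - 'destination' must be one of US, CA, UK, DE, JP, AU, BR, IN


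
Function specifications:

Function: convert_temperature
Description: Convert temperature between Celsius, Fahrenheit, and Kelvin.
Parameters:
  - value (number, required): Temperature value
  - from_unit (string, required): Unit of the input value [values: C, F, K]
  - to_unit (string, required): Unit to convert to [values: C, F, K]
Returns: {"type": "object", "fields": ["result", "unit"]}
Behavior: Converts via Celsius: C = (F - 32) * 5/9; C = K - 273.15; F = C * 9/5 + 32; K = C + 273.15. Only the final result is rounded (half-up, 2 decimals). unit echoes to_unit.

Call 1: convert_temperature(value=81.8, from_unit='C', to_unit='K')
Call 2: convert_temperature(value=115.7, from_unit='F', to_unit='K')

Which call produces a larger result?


Call 1:
  Input already in C: 81.8
  To K: 81.8 + 273.15 = 354.95
  Round to 2 decimals: 354.95
  -> 354.95 K
Call 2:
  To C: (115.7 - 32) * 5/9 = 46.5
  To K: 46.5 + 273.15 = 319.65
  Round to 2 decimals: 319.65
  -> 319.65 K
Call 1 (354.95 K)


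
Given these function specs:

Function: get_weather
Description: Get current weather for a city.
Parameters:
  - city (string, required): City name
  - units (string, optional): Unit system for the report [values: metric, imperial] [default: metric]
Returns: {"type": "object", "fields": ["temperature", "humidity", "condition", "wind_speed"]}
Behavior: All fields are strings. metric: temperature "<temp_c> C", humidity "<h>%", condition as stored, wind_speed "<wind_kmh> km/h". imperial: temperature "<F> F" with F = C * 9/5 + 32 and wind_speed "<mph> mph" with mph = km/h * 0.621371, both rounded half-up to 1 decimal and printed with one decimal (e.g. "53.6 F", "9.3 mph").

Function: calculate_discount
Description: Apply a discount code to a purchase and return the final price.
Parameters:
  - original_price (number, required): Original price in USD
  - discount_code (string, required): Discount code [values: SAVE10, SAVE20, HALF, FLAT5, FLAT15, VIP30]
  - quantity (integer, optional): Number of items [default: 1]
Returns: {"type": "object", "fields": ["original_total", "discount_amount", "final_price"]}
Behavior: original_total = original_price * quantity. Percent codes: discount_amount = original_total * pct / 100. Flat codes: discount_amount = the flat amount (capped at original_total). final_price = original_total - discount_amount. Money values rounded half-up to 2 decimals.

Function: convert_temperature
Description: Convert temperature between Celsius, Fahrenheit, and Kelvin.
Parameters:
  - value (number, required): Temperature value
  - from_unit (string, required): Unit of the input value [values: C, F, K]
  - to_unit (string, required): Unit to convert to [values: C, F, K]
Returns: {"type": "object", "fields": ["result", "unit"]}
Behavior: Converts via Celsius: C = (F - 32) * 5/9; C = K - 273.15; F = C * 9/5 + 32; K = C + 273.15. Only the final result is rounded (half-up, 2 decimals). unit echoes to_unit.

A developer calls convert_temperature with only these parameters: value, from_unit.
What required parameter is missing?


Required parameters: value, from_unit, to_unit
Provided: value, from_unit
Missing: to_unit
to_unit


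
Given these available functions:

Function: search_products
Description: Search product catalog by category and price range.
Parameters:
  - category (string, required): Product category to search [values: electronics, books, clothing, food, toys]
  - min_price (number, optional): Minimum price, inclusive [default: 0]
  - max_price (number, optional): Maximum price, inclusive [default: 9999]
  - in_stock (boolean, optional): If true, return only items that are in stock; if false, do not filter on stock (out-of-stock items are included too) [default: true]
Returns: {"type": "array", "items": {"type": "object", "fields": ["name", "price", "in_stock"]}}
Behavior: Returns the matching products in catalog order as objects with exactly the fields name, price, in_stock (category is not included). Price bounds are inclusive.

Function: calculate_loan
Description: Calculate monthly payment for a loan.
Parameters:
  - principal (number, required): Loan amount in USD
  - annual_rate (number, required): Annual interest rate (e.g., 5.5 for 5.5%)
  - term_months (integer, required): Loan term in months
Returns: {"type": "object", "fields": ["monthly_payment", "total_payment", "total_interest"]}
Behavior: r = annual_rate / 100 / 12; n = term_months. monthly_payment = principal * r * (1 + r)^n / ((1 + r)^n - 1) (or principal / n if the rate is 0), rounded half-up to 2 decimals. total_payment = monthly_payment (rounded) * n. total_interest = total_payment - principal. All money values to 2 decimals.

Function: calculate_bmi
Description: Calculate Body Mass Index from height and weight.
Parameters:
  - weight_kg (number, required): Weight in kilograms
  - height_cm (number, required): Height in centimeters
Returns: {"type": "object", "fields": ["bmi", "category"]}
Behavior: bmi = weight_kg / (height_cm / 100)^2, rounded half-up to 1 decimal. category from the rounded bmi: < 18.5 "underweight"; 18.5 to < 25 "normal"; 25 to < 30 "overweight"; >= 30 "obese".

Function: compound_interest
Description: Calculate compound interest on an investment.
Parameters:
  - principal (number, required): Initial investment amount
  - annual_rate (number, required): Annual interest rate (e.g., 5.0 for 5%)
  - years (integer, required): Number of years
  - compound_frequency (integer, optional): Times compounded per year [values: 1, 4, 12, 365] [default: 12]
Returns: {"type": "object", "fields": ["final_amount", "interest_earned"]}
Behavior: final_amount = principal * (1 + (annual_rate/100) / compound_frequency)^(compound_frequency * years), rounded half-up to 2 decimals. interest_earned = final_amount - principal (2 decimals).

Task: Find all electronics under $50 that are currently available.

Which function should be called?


The task needs a function whose description is: Search product catalog by category and price range.
search_products


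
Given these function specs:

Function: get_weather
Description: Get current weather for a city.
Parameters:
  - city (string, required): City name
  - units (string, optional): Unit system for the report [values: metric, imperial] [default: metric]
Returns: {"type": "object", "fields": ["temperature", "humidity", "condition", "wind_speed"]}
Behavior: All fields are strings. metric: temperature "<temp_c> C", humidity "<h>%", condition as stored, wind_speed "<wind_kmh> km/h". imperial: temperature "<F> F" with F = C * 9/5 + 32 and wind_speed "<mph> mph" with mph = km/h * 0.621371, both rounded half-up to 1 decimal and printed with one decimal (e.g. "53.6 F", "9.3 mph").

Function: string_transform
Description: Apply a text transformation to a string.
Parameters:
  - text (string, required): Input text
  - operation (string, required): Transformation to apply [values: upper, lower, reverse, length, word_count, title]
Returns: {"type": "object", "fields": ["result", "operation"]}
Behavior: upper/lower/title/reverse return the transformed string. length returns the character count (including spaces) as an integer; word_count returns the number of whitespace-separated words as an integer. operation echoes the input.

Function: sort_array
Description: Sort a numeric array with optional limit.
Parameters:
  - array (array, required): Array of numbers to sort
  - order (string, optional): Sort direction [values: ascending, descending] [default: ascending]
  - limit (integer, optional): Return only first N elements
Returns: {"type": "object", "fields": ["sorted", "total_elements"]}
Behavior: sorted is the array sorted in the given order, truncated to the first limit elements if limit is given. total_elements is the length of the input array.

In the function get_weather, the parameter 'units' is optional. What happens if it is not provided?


The get_weather spec declares:
  - units (string, optional): Unit system for the report [values: metric, imperial] [default: metric]
It defaults to metric


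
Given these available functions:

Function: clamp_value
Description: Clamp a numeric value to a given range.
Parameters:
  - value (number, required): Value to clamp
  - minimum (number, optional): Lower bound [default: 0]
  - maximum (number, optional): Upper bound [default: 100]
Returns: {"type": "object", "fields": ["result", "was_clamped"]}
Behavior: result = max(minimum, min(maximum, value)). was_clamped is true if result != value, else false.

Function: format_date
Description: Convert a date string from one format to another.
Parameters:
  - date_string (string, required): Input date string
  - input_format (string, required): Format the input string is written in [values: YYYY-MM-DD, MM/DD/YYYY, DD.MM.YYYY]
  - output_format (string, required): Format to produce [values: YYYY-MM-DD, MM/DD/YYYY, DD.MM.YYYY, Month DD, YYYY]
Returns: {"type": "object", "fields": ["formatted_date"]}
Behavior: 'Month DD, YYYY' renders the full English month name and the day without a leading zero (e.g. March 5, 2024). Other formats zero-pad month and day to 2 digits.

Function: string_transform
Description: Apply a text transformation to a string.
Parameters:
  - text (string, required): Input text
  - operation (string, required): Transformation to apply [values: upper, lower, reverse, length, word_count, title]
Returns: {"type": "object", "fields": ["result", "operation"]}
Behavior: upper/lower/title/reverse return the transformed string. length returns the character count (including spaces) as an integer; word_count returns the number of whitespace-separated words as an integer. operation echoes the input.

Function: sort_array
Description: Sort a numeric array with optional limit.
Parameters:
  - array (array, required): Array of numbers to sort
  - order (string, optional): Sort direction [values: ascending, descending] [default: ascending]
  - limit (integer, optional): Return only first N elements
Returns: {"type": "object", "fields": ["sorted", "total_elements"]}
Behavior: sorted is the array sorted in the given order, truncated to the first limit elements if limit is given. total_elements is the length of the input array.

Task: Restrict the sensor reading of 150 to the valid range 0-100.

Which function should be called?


The task needs a function whose description is: Clamp a numeric value to a given range.
clamp_value


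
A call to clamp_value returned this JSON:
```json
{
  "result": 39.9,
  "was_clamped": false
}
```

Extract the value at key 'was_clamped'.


false


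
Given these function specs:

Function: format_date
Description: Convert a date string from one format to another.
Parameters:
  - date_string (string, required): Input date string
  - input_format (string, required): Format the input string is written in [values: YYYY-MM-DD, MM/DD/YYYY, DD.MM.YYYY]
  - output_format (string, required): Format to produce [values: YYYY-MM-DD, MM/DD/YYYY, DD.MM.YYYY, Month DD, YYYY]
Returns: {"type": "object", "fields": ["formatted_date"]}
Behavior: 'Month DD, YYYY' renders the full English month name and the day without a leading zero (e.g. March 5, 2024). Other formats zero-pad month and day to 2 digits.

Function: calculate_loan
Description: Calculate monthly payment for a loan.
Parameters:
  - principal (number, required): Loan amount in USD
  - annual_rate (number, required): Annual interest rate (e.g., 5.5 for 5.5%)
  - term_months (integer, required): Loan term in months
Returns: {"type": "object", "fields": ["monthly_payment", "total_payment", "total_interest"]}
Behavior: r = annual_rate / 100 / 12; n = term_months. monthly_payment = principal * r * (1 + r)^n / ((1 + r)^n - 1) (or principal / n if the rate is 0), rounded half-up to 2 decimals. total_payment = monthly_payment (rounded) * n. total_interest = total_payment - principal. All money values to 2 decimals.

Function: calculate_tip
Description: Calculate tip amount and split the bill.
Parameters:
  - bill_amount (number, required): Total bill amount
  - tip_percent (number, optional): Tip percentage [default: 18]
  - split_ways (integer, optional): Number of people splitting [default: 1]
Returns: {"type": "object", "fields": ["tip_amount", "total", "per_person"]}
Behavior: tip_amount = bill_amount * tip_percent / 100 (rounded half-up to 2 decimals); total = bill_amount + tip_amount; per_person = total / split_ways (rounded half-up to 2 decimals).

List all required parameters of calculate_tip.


Parameters of calculate_tip and their required/optional flag:
  bill_amount: required
  tip_percent: optional
  split_ways: optional
bill_amount


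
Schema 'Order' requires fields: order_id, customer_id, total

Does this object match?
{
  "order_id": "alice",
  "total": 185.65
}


Checking required fields...
Missing: customer_id
Invalid - missing required field 'customer_id'


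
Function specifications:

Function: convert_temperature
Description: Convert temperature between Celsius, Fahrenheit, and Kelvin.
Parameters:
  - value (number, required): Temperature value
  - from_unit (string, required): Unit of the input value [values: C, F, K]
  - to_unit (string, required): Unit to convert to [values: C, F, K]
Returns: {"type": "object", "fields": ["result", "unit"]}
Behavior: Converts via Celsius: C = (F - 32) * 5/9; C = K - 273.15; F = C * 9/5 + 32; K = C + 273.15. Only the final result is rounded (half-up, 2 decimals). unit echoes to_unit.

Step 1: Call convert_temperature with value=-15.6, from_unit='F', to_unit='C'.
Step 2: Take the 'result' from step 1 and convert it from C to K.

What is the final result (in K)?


Step 1: convert_temperature(value=-15.6, from_unit=F, to_unit=C)
  To C: (-15.6 - 32) * 5/9 = -26.444444
  Target is C: -26.444444
  Round to 2 decimals: -26.44
  -> result = -26.44 C
Step 2: convert_temperature(value=-26.44, from_unit=C, to_unit=K)
  Input already in C: -26.44
  To K: -26.44 + 273.15 = 246.71
  Round to 2 decimals: 246.71
  -> result = 246.71 K
246.71 K


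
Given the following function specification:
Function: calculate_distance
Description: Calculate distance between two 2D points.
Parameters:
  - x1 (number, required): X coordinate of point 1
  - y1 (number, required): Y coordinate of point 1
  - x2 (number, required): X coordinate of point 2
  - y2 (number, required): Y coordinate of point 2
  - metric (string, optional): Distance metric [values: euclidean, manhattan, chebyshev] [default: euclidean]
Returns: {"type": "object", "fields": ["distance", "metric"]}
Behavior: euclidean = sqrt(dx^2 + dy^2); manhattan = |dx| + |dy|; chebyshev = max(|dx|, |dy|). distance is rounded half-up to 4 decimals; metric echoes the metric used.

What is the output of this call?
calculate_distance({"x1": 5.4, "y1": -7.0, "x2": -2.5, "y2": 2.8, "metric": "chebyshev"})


|dx| = |-2.5 - 5.4| = 7.9; |dy| = |2.8 - -7| = 9.8
chebyshev: max(7.9, 9.8) = 9.8
Round to 4 decimals: 9.8
Output:
{"distance": 9.8, "metric": "chebyshev"}


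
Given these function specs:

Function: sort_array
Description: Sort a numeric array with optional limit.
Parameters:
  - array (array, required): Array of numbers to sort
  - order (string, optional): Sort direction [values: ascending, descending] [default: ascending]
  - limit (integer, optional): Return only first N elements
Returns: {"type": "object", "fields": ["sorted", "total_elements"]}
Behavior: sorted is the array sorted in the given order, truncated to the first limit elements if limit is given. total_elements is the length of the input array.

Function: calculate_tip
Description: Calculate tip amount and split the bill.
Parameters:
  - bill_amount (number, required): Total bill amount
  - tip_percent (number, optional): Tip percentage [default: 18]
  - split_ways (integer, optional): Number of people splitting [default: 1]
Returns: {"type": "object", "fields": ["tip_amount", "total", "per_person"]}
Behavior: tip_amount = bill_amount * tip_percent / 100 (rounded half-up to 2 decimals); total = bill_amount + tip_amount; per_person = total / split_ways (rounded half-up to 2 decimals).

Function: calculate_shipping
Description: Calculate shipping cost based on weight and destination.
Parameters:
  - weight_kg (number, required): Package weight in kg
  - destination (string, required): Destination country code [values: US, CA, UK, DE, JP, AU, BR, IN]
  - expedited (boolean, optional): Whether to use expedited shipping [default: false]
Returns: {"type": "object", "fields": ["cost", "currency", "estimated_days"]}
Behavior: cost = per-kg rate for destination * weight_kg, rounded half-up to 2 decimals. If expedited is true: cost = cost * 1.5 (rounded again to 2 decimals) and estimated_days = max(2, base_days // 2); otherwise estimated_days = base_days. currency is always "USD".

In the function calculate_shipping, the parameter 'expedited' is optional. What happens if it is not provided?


The calculate_shipping spec declares:
  - expedited (boolean, optional): Whether to use expedited shipping [default: false]
It defaults to false


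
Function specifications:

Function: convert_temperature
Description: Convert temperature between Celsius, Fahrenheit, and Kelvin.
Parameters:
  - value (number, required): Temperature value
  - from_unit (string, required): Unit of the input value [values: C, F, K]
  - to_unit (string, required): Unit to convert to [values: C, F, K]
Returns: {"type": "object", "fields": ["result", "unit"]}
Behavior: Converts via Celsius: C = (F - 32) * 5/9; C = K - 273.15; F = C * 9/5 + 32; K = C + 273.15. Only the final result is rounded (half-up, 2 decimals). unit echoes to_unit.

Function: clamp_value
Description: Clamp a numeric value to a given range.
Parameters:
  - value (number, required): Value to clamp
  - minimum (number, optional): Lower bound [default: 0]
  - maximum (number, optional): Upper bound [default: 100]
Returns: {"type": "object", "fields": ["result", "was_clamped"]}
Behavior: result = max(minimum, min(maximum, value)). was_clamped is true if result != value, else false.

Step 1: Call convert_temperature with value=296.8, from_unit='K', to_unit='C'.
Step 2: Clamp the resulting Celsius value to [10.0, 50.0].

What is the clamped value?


Step 1: convert_temperature(value=296.8, from_unit=K, to_unit=C)
  To C: 296.8 - 273.15 = 23.65
  Target is C: 23.65
  Round to 2 decimals: 23.65
  -> result = 23.65 C
Step 2: clamp_value(value=23.65, minimum=10.0, maximum=50.0)
  result = max(10.0, min(50.0, 23.65)) = max(10.0, 23.65) = 23.65
  was_clamped = (23.65 != 23.65) = false
  -> result = 23.65
23.65


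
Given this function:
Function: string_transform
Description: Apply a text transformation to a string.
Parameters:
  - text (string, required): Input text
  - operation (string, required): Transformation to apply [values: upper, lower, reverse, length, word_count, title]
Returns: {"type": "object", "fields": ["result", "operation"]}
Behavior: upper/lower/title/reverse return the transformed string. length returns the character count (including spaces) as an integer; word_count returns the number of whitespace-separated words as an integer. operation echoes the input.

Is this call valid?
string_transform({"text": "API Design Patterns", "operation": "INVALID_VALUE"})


Checking parameter values...
Parameter 'operation' has value 'INVALID_VALUE' not in allowed: upper, lower, reverse, length, word_count, title
Invalid - 'operation' must be one of upper, lower, reverse, length, word_count, title


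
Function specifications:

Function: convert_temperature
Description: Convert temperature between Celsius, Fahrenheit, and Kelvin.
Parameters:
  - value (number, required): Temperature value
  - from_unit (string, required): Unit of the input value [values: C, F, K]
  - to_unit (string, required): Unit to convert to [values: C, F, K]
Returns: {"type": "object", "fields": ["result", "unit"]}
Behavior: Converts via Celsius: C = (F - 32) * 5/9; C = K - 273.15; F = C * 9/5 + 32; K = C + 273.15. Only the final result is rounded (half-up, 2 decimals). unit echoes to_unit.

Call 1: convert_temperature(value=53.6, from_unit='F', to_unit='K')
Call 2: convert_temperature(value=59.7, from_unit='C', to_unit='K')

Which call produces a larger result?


Call 1:
  To C: (53.6 - 32) * 5/9 = 12
  To K: 12 + 273.15 = 285.15
  Round to 2 decimals: 285.15
  -> 285.15 K
Call 2:
  Input already in C: 59.7
  To K: 59.7 + 273.15 = 332.85
  Round to 2 decimals: 332.85
  -> 332.85 K
Call 2 (332.85 K)


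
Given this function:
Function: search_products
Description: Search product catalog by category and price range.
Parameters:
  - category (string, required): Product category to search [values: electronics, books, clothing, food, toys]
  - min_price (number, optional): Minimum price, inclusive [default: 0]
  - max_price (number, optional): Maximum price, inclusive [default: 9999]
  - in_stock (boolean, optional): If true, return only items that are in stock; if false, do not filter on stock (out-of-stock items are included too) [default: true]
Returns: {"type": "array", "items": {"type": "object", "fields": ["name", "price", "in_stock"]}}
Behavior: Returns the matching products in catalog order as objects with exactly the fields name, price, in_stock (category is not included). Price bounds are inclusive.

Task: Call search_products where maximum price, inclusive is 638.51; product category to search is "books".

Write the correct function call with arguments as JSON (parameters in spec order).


Mapping each described value to its parameter name:
  'Maximum price, inclusive' -> max_price = 638.51
  'Product category to search' -> category = "books"
search_products({"category": "books", "max_price": 638.51})


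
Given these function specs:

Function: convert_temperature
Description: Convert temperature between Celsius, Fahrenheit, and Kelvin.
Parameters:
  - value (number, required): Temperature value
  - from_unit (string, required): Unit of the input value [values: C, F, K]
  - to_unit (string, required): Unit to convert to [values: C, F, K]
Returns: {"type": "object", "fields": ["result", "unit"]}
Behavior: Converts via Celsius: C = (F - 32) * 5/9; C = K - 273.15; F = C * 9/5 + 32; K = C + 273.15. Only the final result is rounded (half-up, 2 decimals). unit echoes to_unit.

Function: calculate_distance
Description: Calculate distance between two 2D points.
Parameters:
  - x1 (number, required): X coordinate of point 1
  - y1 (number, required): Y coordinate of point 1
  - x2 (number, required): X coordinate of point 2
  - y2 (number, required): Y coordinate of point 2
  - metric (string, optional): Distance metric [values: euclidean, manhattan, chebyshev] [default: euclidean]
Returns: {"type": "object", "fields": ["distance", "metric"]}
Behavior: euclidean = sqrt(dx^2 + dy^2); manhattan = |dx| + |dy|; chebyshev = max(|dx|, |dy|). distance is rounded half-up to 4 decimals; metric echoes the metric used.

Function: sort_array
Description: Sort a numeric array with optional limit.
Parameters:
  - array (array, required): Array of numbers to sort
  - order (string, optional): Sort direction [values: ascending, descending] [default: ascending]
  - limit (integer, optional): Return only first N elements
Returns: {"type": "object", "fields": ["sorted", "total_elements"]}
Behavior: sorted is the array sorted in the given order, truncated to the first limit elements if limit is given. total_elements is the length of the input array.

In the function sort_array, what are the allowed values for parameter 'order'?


The sort_array spec declares:
  - order (string, optional): Sort direction [values: ascending, descending] [default: ascending]
Allowed values:
ascending, descending


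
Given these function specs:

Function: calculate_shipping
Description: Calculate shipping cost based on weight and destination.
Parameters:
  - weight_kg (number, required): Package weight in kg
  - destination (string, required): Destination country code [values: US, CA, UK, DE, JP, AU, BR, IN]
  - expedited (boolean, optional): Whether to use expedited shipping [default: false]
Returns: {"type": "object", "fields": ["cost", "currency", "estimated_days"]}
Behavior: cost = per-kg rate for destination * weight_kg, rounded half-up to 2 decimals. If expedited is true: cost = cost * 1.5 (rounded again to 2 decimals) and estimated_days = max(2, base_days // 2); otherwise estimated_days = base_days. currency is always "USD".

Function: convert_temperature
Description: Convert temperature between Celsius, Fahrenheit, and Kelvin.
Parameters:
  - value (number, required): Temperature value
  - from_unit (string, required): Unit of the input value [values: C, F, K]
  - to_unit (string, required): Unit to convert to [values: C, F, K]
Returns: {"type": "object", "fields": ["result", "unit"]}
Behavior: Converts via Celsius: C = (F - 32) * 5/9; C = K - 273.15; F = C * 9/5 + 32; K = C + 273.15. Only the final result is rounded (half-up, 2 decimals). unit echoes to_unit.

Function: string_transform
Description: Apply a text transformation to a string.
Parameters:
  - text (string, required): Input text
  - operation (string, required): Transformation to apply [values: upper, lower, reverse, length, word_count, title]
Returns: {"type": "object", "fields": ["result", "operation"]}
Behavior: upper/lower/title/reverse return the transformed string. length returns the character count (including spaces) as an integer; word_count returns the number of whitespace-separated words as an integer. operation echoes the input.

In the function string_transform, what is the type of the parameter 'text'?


The string_transform spec declares:
  - text (string, required): Input text
Type:
string


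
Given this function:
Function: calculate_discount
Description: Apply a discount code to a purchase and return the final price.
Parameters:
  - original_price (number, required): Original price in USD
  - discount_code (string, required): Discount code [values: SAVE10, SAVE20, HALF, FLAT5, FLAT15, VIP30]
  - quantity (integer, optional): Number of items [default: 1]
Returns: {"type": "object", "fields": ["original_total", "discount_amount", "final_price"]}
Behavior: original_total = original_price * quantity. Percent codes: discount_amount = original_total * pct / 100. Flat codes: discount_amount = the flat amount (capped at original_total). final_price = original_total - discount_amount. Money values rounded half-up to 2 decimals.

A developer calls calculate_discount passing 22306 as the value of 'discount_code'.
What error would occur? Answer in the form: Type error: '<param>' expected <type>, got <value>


Spec: 'discount_code' is declared as string; 22306 is an integer.
Type error: 'discount_code' expected string, got 22306


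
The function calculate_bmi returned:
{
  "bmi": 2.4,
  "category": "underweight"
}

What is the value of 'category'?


underweight


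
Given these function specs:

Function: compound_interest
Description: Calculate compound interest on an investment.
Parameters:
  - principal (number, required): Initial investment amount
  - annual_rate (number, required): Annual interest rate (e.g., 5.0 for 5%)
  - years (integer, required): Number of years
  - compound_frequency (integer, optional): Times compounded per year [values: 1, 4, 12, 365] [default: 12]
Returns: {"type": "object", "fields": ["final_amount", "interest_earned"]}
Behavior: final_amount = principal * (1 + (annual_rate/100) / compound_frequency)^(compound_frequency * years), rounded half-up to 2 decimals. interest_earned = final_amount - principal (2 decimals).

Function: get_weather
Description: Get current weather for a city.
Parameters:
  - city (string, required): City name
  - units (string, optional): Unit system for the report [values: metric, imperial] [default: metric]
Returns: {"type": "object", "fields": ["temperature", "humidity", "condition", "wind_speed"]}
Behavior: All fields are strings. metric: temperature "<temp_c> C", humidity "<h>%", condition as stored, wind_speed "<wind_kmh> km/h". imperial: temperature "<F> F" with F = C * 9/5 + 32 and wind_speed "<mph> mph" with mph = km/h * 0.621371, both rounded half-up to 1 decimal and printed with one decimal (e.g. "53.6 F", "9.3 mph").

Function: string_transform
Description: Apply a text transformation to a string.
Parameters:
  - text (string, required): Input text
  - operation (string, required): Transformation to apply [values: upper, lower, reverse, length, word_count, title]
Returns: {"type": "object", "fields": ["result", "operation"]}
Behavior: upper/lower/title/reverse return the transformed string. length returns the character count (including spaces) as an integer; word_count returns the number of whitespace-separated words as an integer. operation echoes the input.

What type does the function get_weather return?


The get_weather spec declares Returns: {"type": "object", "fields": ["temperature", "humidity", "condition", "wind_speed"]}
Type:
object
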